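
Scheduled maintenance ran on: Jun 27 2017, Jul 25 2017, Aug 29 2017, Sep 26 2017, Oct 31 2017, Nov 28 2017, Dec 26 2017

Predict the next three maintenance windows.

All Tuesdays; the gaps (28, 35, 28, 35, 28, 28) vary with month length.
This is the last Tuesday of each month.
January 2018 ends with Tuesday Jan 30 2018.
February 2018 ends with Tuesday Feb 27 2018.
Last Tuesday of March 2018: Mar 27 2018.

Jan 30 2018, Feb 27 2018, Mar 27 2018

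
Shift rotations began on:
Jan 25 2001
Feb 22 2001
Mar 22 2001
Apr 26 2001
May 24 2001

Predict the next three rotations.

Gaps: 28, 28, 35, 28 days — a mix of 28 and 35. Every date is a Thursday.
Each is the 4th Thursday of its month.
4th Thursday of June 2001: Jun 28 2001.
4th Thursday of July 2001: Jul 26 2001.
August 2001 — 4th Thursday is Aug 23 2001.

Jun 28 2001, Jul 26 2001, Aug 23 2001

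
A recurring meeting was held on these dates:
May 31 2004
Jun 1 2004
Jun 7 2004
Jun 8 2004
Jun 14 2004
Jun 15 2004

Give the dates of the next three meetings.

Jun 21 2004, Jun 22 2004, Jun 28 2004

Gaps: 1, 6, 1, 6, 1 days — not constant, but cyclic with period 2.
The events fall on every Monday and Tuesday.
Next Monday: Jun 21 2004.
The following Tuesday is Jun 22 2004.
Next Monday: Jun 28 2004.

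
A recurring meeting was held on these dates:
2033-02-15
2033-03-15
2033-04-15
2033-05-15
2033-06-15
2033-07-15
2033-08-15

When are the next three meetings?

2033-09-15, 2033-10-15, 2033-11-15

The day-of-month is always 15 (28, 31, 30, 31, 30, 31 days between events).
So this recurs on the 15th of each month.
September 2033: 2033-09-15.
Next: October 2033 → 2033-10-15.
Next: November 2033 → 2033-11-15.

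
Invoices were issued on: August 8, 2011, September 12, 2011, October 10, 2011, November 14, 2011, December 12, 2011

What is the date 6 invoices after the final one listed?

June 11, 2012

Gaps: 35, 28, 35, 28 days — a mix of 28 and 35. Every date is a Monday.
Each is the 2nd Monday of its month.
January 2012 — 2nd Monday is January 9, 2012.
February 2012 — 2nd Monday is February 13, 2012.
2nd Monday of March 2012: March 12, 2012.
2nd Monday of April 2012: April 9, 2012.
2nd Monday of May 2012: May 14, 2012.
2nd Monday of June 2012: June 11, 2012.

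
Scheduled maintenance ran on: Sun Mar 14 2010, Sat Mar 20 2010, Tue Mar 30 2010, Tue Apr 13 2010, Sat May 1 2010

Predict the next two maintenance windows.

Sun May 23 2010, Fri Jun 18 2010

Intervals are 6, 10, 14, 18 days — an arithmetic progression with common difference 4.
Next gap: 22 days. Sat May 1 2010 + 22 days = Sun May 23 2010.
Next gap: 26 days. Sun May 23 2010 + 26 days = Fri Jun 18 2010.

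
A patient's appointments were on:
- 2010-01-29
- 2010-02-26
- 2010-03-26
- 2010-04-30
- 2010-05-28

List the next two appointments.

Every date is a Friday; gaps 28, 28, 35, 28 days.
Each is the last Friday of its month (at least one falls on the 29th or later, ruling out '4th Friday').
June 2010 ends with Friday 2010-06-25.
Last Friday of July 2010: 2010-07-30.

2010-06-25, 2010-07-30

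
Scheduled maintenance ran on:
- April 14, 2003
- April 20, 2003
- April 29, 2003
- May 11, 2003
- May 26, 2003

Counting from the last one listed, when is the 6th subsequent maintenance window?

October 26, 2003

Intervals are 6, 9, 12, 15 days — an arithmetic progression with common difference 3.
Next gap: 18 days. May 26, 2003 + 18 days = June 13, 2003.
Next gap: 21 days. June 13, 2003 + 21 days = July 4, 2003.
Next gap: 24 days. July 4, 2003 + 24 days = July 28, 2003.
Next gap: 27 days. July 28, 2003 + 27 days = August 24, 2003.
Next gap: 30 days. August 24, 2003 + 30 days = September 23, 2003.
Next gap: 33 days. September 23, 2003 + 33 days = October 26, 2003.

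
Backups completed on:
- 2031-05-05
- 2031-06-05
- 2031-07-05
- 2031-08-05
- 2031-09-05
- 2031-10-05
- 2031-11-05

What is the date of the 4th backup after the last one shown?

2032-03-05

Each date is the 5th; the gaps (31, 30, 31, 31, 30, 31) track the month lengths.
The rule is the 5th of each month.
Next: December 2031 → 2031-12-05.
January 2032: 2032-01-05.
Next: February 2032 → 2032-02-05.
Next: March 2032 → 2032-03-05.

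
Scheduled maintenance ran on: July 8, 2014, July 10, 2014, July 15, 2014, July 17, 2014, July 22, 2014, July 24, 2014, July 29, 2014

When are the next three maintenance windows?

Gaps: 2, 5, 2, 5, 2, 5 days — not constant, but cyclic with period 2.
The events fall on every Tuesday and Thursday.
The following Thursday is July 31, 2014.
The following Tuesday is August 5, 2014.
The following Thursday is August 7, 2014.

July 31, 2014; August 5, 2014; August 7, 2014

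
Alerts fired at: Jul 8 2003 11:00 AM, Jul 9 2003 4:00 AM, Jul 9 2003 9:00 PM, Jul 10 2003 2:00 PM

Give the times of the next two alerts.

Jul 11 2003 7:00 AM, Jul 12 2003 12:00 AM

Spacing: 17, 17, 17 h — constant 17 h.
Jul 10 2003 2:00 PM + 17 h = Jul 11 2003 7:00 AM.
Jul 11 2003 7:00 AM + 17 h = Jul 12 2003 12:00 AM.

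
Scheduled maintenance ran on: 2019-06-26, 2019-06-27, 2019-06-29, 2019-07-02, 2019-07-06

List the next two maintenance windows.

Intervals are 1, 2, 3, 4 days — an arithmetic progression with common difference 1.
Next gap: 5 days. 2019-07-06 + 5 days = 2019-07-11.
Next gap: 6 days. 2019-07-11 + 6 days = 2019-07-17.

2019-07-11, 2019-07-17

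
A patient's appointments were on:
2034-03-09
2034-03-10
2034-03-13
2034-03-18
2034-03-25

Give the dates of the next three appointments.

2034-04-03, 2034-04-14, 2034-04-27

Gaps: 1, 3, 5, 7 days — each gap is 2 larger than the previous one.
Next gap: 9 days. 2034-03-25 + 9 days = 2034-04-03.
Next gap: 11 days. 2034-04-03 + 11 days = 2034-04-14.
Next gap: 13 days. 2034-04-14 + 13 days = 2034-04-27.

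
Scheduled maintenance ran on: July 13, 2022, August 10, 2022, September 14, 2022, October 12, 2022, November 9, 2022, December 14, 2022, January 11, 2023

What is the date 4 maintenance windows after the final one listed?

These are Wednesdays at 28- or 35-day spacing (28, 35, 28, 28, 35, 28).
The pattern: 2nd Wednesday of the month.
February 2023 — 2nd Wednesday is February 8, 2023.
March 2023 — 2nd Wednesday is March 8, 2023.
April 2023 — 2nd Wednesday is April 12, 2023.
2nd Wednesday of May 2023: May 10, 2023.

May 10, 2023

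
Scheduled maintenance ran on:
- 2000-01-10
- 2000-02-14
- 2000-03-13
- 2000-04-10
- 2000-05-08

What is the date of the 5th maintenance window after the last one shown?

2000-10-09

These are Mondays at 28- or 35-day spacing (35, 28, 28, 28).
The pattern: 2nd Monday of the month.
2nd Monday of June 2000: 2000-06-12.
2nd Monday of July 2000: 2000-07-10.
2nd Monday of August 2000: 2000-08-14.
September 2000 — 2nd Monday is 2000-09-11.
2nd Monday of October 2000: 2000-10-09.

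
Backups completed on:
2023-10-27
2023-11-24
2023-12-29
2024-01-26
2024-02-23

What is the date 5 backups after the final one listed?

2024-07-26

Every date is a Friday; gaps 28, 35, 28, 28 days.
Each is the last Friday of its month (at least one falls on the 29th or later, ruling out '4th Friday').
March 2024 ends with Friday 2024-03-29.
Last Friday of April 2024: 2024-04-26.
Last Friday of May 2024: 2024-05-31.
Last Friday of June 2024: 2024-06-28.
Last Friday of July 2024: 2024-07-26.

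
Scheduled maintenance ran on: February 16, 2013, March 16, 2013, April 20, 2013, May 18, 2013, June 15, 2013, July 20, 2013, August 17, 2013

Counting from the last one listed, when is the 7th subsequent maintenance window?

March 15, 2014

All dates are Saturdays, 28, 35, 28, 28, 35, 28 days apart.
Specifically, the 3rd Saturday of each month.
3rd Saturday of September 2013: September 21, 2013.
October 2013 — 3rd Saturday is October 19, 2013.
November 2013 — 3rd Saturday is November 16, 2013.
December 2013 — 3rd Saturday is December 21, 2013.
January 2014 — 3rd Saturday is January 18, 2014.
3rd Saturday of February 2014: February 15, 2014.
3rd Saturday of March 2014: March 15, 2014.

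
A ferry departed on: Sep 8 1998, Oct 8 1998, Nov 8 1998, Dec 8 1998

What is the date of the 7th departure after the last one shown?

Jul 8 1999

Gaps: 30, 31, 30 days — not constant. Every event is on the 8th of the month.
Pattern: the 8th of each month.
Next: January 1999 → Jan 8 1999.
February 1999: Feb 8 1999.
Next: March 1999 → Mar 8 1999.
Next: April 1999 → Apr 8 1999.
May 1999: May 8 1999.
June 1999: Jun 8 1999.
July 1999: Jul 8 1999.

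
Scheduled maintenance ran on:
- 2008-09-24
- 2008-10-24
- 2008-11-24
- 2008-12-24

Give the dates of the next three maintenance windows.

2009-01-24, 2009-02-24, 2009-03-24

Each date is the 24th; the gaps (30, 31, 30) track the month lengths.
The rule is the 24th of each month.
January 2009: 2009-01-24.
Next: February 2009 → 2009-02-24.
March 2009: 2009-03-24.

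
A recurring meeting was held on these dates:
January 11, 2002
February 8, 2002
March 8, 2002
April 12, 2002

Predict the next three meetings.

These are Fridays at 28- or 35-day spacing (28, 28, 35).
The pattern: 2nd Friday of the month.
2nd Friday of May 2002: May 10, 2002.
June 2002 — 2nd Friday is June 14, 2002.
July 2002 — 2nd Friday is July 12, 2002.

May 10, 2002; June 14, 2002; July 12, 2002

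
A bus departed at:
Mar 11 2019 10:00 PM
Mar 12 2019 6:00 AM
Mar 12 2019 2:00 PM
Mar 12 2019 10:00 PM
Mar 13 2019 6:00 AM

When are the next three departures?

Mar 13 2019 2:00 PM, Mar 13 2019 10:00 PM, Mar 14 2019 6:00 AM

Gaps: 8, 8, 8, 8 hours — each event is 8 hours after the previous one.
Mar 13 2019 6:00 AM + 8 h = Mar 13 2019 2:00 PM.
Mar 13 2019 2:00 PM + 8 h = Mar 13 2019 10:00 PM.
Mar 13 2019 10:00 PM + 8 h = Mar 14 2019 6:00 AM.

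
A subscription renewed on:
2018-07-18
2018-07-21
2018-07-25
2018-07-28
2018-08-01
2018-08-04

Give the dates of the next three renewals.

Every event lands on a Wednesday or Saturday (gaps cycle 3, 4, 3, 4, 3).
So the schedule is: every Wednesday and Saturday.
The following Wednesday is 2018-08-08.
Next Saturday: 2018-08-11.
Next Wednesday: 2018-08-15.

2018-08-08, 2018-08-11, 2018-08-15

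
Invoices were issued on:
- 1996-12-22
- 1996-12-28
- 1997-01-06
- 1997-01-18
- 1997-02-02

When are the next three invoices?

1997-02-20, 1997-03-13, 1997-04-06

Intervals are 6, 9, 12, 15 days — an arithmetic progression with common difference 3.
Next gap: 18 days. 1997-02-02 + 18 days = 1997-02-20.
Next gap: 21 days. 1997-02-20 + 21 days = 1997-03-13.
Next gap: 24 days. 1997-03-13 + 24 days = 1997-04-06.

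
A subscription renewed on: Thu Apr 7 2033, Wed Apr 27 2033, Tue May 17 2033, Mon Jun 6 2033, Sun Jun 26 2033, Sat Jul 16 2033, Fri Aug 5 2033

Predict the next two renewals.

Thu Aug 25 2033, Wed Sep 14 2033

The spacing is 20, 20, 20, 20, 20, 20 days — always 20 days.
Fri Aug 5 2033 + 20 days = Thu Aug 25 2033.
Thu Aug 25 2033 + 20 days = Wed Sep 14 2033.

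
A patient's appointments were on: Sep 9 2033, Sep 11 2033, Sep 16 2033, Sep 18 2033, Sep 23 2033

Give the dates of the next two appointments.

Sep 25 2033, Sep 30 2033

The gap pattern 2, 5, 2, 5 repeats every 2 events.
These are the Fridays and Sundays of each week.
Next Sunday: Sep 25 2033.
The following Friday is Sep 30 2033.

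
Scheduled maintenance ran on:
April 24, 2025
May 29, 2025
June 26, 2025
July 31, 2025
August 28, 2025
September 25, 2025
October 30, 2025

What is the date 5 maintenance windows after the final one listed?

March 26, 2026

All Thursdays; the gaps (35, 28, 35, 28, 28, 35) vary with month length.
This is the last Thursday of each month.
November 2025 ends with Thursday November 27, 2025.
Last Thursday of December 2025: December 25, 2025.
Last Thursday of January 2026: January 29, 2026.
February 2026 ends with Thursday February 26, 2026.
March 2026 ends with Thursday March 26, 2026.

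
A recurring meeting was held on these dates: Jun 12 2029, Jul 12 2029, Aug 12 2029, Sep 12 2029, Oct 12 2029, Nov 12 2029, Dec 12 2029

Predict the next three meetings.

Jan 12 2030, Feb 12 2030, Mar 12 2030

The day-of-month is always 12 (30, 31, 31, 30, 31, 30 days between events).
So this recurs on the 12th of each month.
January 2030: Jan 12 2030.
Next: February 2030 → Feb 12 2030.
March 2030: Mar 12 2030.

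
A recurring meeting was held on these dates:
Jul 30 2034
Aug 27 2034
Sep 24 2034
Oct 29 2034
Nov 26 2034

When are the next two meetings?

Dec 31 2034, Jan 28 2035

These are Sundays with 28, 28, 35, 28-day gaps.
Each is the final Sunday of its month — Jul 30 2034 is past the 28th, so '4th Sunday' doesn't fit.
December 2034 ends with Sunday Dec 31 2034.
January 2035 ends with Sunday Jan 28 2035.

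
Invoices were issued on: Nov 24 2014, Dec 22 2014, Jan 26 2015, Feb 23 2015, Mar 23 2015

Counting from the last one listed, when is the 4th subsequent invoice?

Jul 27 2015

Gaps: 28, 35, 28, 28 days — a mix of 28 and 35. Every date is a Monday.
Each is the 4th Monday of its month.
April 2015 — 4th Monday is Apr 27 2015.
May 2015 — 4th Monday is May 25 2015.
4th Monday of June 2015: Jun 22 2015.
July 2015 — 4th Monday is Jul 27 2015.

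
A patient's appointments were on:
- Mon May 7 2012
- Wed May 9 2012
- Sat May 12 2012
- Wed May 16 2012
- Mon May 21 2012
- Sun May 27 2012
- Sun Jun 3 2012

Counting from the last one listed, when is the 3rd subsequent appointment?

Sat Jun 30 2012

Intervals are 2, 3, 4, 5, 6, 7 days — an arithmetic progression with common difference 1.
Next gap: 8 days. Sun Jun 3 2012 + 8 days = Mon Jun 11 2012.
Next gap: 9 days. Mon Jun 11 2012 + 9 days = Wed Jun 20 2012.
Next gap: 10 days. Wed Jun 20 2012 + 10 days = Sat Jun 30 2012.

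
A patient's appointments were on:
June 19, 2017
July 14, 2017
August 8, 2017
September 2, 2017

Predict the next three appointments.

Gaps between consecutive events: 25, 25, 25 days — a constant 25-day interval.
September 2, 2017 + 25 days = September 27, 2017.
September 27, 2017 + 25 days = October 22, 2017.
October 22, 2017 + 25 days = November 16, 2017.

September 27, 2017; October 22, 2017; November 16, 2017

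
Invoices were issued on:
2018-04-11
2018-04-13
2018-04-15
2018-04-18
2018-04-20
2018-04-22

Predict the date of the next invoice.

2018-04-25

Every event lands on a Wednesday or Friday or Sunday (gaps cycle 2, 2, 3, 2, 2).
So the schedule is: every Wednesday, Friday and Sunday.
Next Wednesday: 2018-04-25.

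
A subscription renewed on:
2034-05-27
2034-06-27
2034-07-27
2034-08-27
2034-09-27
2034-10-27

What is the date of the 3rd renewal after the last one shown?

Gaps: 31, 30, 31, 31, 30 days — not constant. Every event is on the 27th of the month.
Pattern: the 27th of each month.
November 2034: 2034-11-27.
Next: December 2034 → 2034-12-27.
January 2035: 2035-01-27.

2035-01-27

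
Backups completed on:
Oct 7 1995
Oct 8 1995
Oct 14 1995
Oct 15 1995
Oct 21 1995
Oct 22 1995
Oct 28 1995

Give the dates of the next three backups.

Every event lands on a Saturday or Sunday (gaps cycle 1, 6, 1, 6, 1, 6).
So the schedule is: every Saturday and Sunday.
Next Sunday: Oct 29 1995.
The following Saturday is Nov 4 1995.
The following Sunday is Nov 5 1995.

Oct 29 1995, Nov 4 1995, Nov 5 1995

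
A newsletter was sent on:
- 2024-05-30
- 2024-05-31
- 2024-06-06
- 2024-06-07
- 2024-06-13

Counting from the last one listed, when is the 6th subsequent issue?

2024-07-04

Every event lands on a Thursday or Friday (gaps cycle 1, 6, 1, 6).
So the schedule is: every Thursday and Friday.
The following Friday is 2024-06-14.
The following Thursday is 2024-06-20.
Next Friday: 2024-06-21.
The following Thursday is 2024-06-27.
The following Friday is 2024-06-28.
Next Thursday: 2024-07-04.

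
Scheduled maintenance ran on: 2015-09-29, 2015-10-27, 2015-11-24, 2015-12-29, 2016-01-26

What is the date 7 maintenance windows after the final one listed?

2016-08-30

All Tuesdays; the gaps (28, 28, 35, 28) vary with month length.
This is the last Tuesday of each month.
Last Tuesday of February 2016: 2016-02-23.
Last Tuesday of March 2016: 2016-03-29.
April 2016 ends with Tuesday 2016-04-26.
May 2016 ends with Tuesday 2016-05-31.
Last Tuesday of June 2016: 2016-06-28.
Last Tuesday of July 2016: 2016-07-26.
August 2016 ends with Tuesday 2016-08-30.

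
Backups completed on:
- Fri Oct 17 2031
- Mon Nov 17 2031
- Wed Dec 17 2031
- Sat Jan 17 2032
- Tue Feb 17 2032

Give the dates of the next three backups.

The day-of-month is always 17 (31, 30, 31, 31 days between events).
So this recurs on the 17th of each month.
March 2032: Wed Mar 17 2032.
April 2032: Sat Apr 17 2032.
Next: May 2032 → Mon May 17 2032.

Wed Mar 17 2032, Sat Apr 17 2032, Mon May 17 2032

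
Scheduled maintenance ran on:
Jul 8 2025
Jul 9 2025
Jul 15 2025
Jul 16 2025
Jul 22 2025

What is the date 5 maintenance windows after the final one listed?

Aug 6 2025

Gaps: 1, 6, 1, 6 days — not constant, but cyclic with period 2.
The events fall on every Tuesday and Wednesday.
The following Wednesday is Jul 23 2025.
The following Tuesday is Jul 29 2025.
Next Wednesday: Jul 30 2025.
The following Tuesday is Aug 5 2025.
The following Wednesday is Aug 6 2025.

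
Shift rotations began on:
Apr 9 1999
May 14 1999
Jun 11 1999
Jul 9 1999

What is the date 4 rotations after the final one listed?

These are Fridays at 28- or 35-day spacing (35, 28, 28).
The pattern: 2nd Friday of the month.
2nd Friday of August 1999: Aug 13 1999.
September 1999 — 2nd Friday is Sep 10 1999.
October 1999 — 2nd Friday is Oct 8 1999.
2nd Friday of November 1999: Nov 12 1999.

Nov 12 1999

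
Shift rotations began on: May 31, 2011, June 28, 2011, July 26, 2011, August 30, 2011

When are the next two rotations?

All Tuesdays; the gaps (28, 28, 35) vary with month length.
This is the last Tuesday of each month.
September 2011 ends with Tuesday September 27, 2011.
October 2011 ends with Tuesday October 25, 2011.

September 27, 2011; October 25, 2011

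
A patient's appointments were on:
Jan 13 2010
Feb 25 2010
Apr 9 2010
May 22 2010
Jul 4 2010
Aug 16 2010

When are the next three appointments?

The spacing is 43, 43, 43, 43, 43 days — always 43 days.
Aug 16 2010 + 43 days = Sep 28 2010.
Sep 28 2010 + 43 days = Nov 10 2010.
Nov 10 2010 + 43 days = Dec 23 2010.

Sep 28 2010, Nov 10 2010, Dec 23 2010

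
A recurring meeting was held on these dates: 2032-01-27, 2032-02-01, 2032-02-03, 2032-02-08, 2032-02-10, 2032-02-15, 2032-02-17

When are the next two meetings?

2032-02-22, 2032-02-24

Every event lands on a Tuesday or Sunday (gaps cycle 5, 2, 5, 2, 5, 2).
So the schedule is: every Tuesday and Sunday.
Next Sunday: 2032-02-22.
Next Tuesday: 2032-02-24.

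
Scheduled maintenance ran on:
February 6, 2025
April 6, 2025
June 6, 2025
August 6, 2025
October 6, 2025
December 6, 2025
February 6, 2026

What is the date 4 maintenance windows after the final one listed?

Each date is the 6th; the gaps (59, 61, 61, 61, 61, 62) track the month lengths.
The rule is the 6th of every 2 months.
Next: April 2026 → April 6, 2026.
Next: June 2026 → June 6, 2026.
August 2026: August 6, 2026.
October 2026: October 6, 2026.

October 6, 2026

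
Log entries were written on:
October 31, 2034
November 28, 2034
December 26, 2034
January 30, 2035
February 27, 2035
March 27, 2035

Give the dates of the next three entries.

April 24, 2035; May 29, 2035; June 26, 2035

These are Tuesdays with 28, 28, 35, 28, 28-day gaps.
Each is the final Tuesday of its month — October 31, 2034 is past the 28th, so '4th Tuesday' doesn't fit.
April 2035 ends with Tuesday April 24, 2035.
May 2035 ends with Tuesday May 29, 2035.
Last Tuesday of June 2035: June 26, 2035.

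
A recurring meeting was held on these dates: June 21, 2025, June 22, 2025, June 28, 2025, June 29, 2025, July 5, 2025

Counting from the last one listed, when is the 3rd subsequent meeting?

July 13, 2025

Every event lands on a Saturday or Sunday (gaps cycle 1, 6, 1, 6).
So the schedule is: every Saturday and Sunday.
Next Sunday: July 6, 2025.
Next Saturday: July 12, 2025.
The following Sunday is July 13, 2025.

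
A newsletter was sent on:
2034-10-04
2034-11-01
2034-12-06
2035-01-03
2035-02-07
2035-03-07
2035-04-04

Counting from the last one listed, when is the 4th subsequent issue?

All dates are Wednesdays, 28, 35, 28, 35, 28, 28 days apart.
Specifically, the 1st Wednesday of each month.
May 2035 — 1st Wednesday is 2035-05-02.
June 2035 — 1st Wednesday is 2035-06-06.
1st Wednesday of July 2035: 2035-07-04.
August 2035 — 1st Wednesday is 2035-08-01.

2035-08-01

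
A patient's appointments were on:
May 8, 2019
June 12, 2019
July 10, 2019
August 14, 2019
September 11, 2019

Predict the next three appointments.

Gaps: 35, 28, 35, 28 days — a mix of 28 and 35. Every date is a Wednesday.
Each is the 2nd Wednesday of its month.
2nd Wednesday of October 2019: October 9, 2019.
2nd Wednesday of November 2019: November 13, 2019.
2nd Wednesday of December 2019: December 11, 2019.

October 9, 2019; November 13, 2019; December 11, 2019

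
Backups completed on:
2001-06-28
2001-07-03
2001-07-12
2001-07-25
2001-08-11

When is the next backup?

2001-09-01

Intervals are 5, 9, 13, 17 days — an arithmetic progression with common difference 4.
Next gap: 21 days. 2001-08-11 + 21 days = 2001-09-01.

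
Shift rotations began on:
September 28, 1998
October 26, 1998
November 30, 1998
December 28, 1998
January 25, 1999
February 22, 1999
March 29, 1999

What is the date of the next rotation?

These are Mondays with 28, 35, 28, 28, 28, 35-day gaps.
Each is the final Monday of its month — November 30, 1998 is past the 28th, so '4th Monday' doesn't fit.
April 1999 ends with Monday April 26, 1999.

April 26, 1999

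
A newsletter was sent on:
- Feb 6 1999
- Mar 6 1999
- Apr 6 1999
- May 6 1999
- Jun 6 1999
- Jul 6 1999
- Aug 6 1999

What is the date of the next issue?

Sep 6 1999

The day-of-month is always 6 (28, 31, 30, 31, 30, 31 days between events).
So this recurs on the 6th of each month.
September 1999: Sep 6 1999.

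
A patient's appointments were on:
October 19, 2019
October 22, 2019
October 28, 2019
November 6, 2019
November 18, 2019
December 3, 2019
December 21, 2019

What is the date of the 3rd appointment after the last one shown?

Intervals are 3, 6, 9, 12, 15, 18 days — an arithmetic progression with common difference 3.
Next gap: 21 days. December 21, 2019 + 21 days = January 11, 2020.
Next gap: 24 days. January 11, 2020 + 24 days = February 4, 2020.
Next gap: 27 days. February 4, 2020 + 27 days = March 2, 2020.

March 2, 2020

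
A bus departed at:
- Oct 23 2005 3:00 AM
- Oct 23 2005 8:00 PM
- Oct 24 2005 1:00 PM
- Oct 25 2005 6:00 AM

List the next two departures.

Spacing: 17, 17, 17 h — constant 17 h.
Oct 25 2005 6:00 AM + 17 h = Oct 25 2005 11:00 PM.
Oct 25 2005 11:00 PM + 17 h = Oct 26 2005 4:00 PM.

Oct 25 2005 11:00 PM, Oct 26 2005 4:00 PM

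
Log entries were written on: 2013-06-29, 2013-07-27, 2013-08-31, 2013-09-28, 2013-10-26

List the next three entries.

2013-11-30, 2013-12-28, 2014-01-25

These are Saturdays with 28, 35, 28, 28-day gaps.
Each is the final Saturday of its month — 2013-06-29 is past the 28th, so '4th Saturday' doesn't fit.
November 2013 ends with Saturday 2013-11-30.
Last Saturday of December 2013: 2013-12-28.
January 2014 ends with Saturday 2014-01-25.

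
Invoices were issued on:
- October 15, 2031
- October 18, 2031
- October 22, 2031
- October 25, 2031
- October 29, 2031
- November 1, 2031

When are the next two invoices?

November 5, 2031; November 8, 2031

Every event lands on a Wednesday or Saturday (gaps cycle 3, 4, 3, 4, 3).
So the schedule is: every Wednesday and Saturday.
The following Wednesday is November 5, 2031.
Next Saturday: November 8, 2031.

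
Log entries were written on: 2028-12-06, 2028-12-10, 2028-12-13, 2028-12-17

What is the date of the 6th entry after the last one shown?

Gaps: 4, 3, 4 days — not constant, but cyclic with period 2.
The events fall on every Wednesday and Sunday.
Next Wednesday: 2028-12-20.
The following Sunday is 2028-12-24.
Next Wednesday: 2028-12-27.
Next Sunday: 2028-12-31.
The following Wednesday is 2029-01-03.
Next Sunday: 2029-01-07.

2029-01-07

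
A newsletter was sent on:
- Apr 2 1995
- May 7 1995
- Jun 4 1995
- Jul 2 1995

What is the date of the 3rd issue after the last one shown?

Oct 1 1995

Gaps: 35, 28, 28 days — a mix of 28 and 35. Every date is a Sunday.
Each is the 1st Sunday of its month.
August 1995 — 1st Sunday is Aug 6 1995.
September 1995 — 1st Sunday is Sep 3 1995.
October 1995 — 1st Sunday is Oct 1 1995.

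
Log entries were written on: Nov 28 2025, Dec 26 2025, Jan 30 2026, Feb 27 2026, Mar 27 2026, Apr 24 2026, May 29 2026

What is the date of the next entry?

These are Fridays with 28, 35, 28, 28, 28, 35-day gaps.
Each is the final Friday of its month — Jan 30 2026 is past the 28th, so '4th Friday' doesn't fit.
June 2026 ends with Friday Jun 26 2026.

Jun 26 2026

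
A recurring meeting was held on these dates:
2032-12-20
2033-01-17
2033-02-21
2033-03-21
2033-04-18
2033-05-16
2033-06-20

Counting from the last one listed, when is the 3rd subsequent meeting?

Gaps: 28, 35, 28, 28, 28, 35 days — a mix of 28 and 35. Every date is a Monday.
Each is the 3rd Monday of its month.
3rd Monday of July 2033: 2033-07-18.
3rd Monday of August 2033: 2033-08-15.
3rd Monday of September 2033: 2033-09-19.

2033-09-19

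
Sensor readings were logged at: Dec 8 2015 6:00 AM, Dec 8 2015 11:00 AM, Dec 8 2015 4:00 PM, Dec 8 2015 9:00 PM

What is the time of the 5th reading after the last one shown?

The interval is a steady 5 hours (5, 5, 5).
Dec 8 2015 9:00 PM + 5 h = Dec 9 2015 2:00 AM.
Dec 9 2015 2:00 AM + 5 h = Dec 9 2015 7:00 AM.
Dec 9 2015 7:00 AM + 5 h = Dec 9 2015 12:00 PM.
Dec 9 2015 12:00 PM + 5 h = Dec 9 2015 5:00 PM.
Dec 9 2015 5:00 PM + 5 h = Dec 9 2015 10:00 PM.

Dec 9 2015 10:00 PM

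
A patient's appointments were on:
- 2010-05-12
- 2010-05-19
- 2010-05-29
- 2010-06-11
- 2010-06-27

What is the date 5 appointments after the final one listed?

Intervals are 7, 10, 13, 16 days — an arithmetic progression with common difference 3.
Next gap: 19 days. 2010-06-27 + 19 days = 2010-07-16.
Next gap: 22 days. 2010-07-16 + 22 days = 2010-08-07.
Next gap: 25 days. 2010-08-07 + 25 days = 2010-09-01.
Next gap: 28 days. 2010-09-01 + 28 days = 2010-09-29.
Next gap: 31 days. 2010-09-29 + 31 days = 2010-10-30.

2010-10-30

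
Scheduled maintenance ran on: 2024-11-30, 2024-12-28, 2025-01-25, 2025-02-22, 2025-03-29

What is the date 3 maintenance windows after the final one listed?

2025-06-28

All Saturdays; the gaps (28, 28, 28, 35) vary with month length.
This is the last Saturday of each month.
April 2025 ends with Saturday 2025-04-26.
May 2025 ends with Saturday 2025-05-31.
June 2025 ends with Saturday 2025-06-28.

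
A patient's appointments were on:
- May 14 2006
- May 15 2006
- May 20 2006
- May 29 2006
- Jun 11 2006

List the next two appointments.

Jun 28 2006, Jul 19 2006

Gaps: 1, 5, 9, 13 days — each gap is 4 larger than the previous one.
Next gap: 17 days. Jun 11 2006 + 17 days = Jun 28 2006.
Next gap: 21 days. Jun 28 2006 + 21 days = Jul 19 2006.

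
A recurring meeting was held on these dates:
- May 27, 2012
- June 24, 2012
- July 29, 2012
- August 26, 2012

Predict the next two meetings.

These are Sundays with 28, 35, 28-day gaps.
Each is the final Sunday of its month — July 29, 2012 is past the 28th, so '4th Sunday' doesn't fit.
Last Sunday of September 2012: September 30, 2012.
October 2012 ends with Sunday October 28, 2012.

September 30, 2012; October 28, 2012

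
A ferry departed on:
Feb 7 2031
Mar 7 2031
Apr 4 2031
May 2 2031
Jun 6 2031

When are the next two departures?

Jul 4 2031, Aug 1 2031

These are Fridays at 28- or 35-day spacing (28, 28, 28, 35).
The pattern: 1st Friday of the month.
July 2031 — 1st Friday is Jul 4 2031.
August 2031 — 1st Friday is Aug 1 2031.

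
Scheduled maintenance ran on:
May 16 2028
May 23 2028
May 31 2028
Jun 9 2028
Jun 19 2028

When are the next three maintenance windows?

Jun 30 2028, Jul 12 2028, Jul 25 2028

The spacing grows by 1 each time: 7, 8, 9, 10 days.
Next gap: 11 days. Jun 19 2028 + 11 days = Jun 30 2028.
Next gap: 12 days. Jun 30 2028 + 12 days = Jul 12 2028.
Next gap: 13 days. Jul 12 2028 + 13 days = Jul 25 2028.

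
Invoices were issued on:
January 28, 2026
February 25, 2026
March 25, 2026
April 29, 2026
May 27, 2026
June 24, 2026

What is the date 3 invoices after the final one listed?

September 30, 2026

Every date is a Wednesday; gaps 28, 28, 35, 28, 28 days.
Each is the last Wednesday of its month (at least one falls on the 29th or later, ruling out '4th Wednesday').
July 2026 ends with Wednesday July 29, 2026.
Last Wednesday of August 2026: August 26, 2026.
September 2026 ends with Wednesday September 30, 2026.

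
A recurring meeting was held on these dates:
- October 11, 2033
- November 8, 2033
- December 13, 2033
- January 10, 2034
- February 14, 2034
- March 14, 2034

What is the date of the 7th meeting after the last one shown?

October 10, 2034

These are Tuesdays at 28- or 35-day spacing (28, 35, 28, 35, 28).
The pattern: 2nd Tuesday of the month.
April 2034 — 2nd Tuesday is April 11, 2034.
2nd Tuesday of May 2034: May 9, 2034.
June 2034 — 2nd Tuesday is June 13, 2034.
July 2034 — 2nd Tuesday is July 11, 2034.
August 2034 — 2nd Tuesday is August 8, 2034.
2nd Tuesday of September 2034: September 12, 2034.
October 2034 — 2nd Tuesday is October 10, 2034.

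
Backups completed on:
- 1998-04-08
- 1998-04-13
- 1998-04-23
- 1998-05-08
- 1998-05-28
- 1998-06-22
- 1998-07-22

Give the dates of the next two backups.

Intervals are 5, 10, 15, 20, 25, 30 days — an arithmetic progression with common difference 5.
Next gap: 35 days. 1998-07-22 + 35 days = 1998-08-26.
Next gap: 40 days. 1998-08-26 + 40 days = 1998-10-05.

1998-08-26, 1998-10-05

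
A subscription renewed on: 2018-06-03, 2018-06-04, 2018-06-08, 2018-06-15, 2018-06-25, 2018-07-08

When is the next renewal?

Intervals are 1, 4, 7, 10, 13 days — an arithmetic progression with common difference 3.
Next gap: 16 days. 2018-07-08 + 16 days = 2018-07-24.

2018-07-24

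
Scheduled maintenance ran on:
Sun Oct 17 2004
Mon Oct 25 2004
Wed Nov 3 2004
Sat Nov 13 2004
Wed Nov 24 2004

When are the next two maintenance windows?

Mon Dec 6 2004, Sun Dec 19 2004

Intervals are 8, 9, 10, 11 days — an arithmetic progression with common difference 1.
Next gap: 12 days. Wed Nov 24 2004 + 12 days = Mon Dec 6 2004.
Next gap: 13 days. Mon Dec 6 2004 + 13 days = Sun Dec 19 2004.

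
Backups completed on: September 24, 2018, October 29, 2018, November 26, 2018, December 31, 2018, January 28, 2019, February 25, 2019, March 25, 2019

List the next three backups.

These are Mondays with 35, 28, 35, 28, 28, 28-day gaps.
Each is the final Monday of its month — October 29, 2018 is past the 28th, so '4th Monday' doesn't fit.
Last Monday of April 2019: April 29, 2019.
May 2019 ends with Monday May 27, 2019.
Last Monday of June 2019: June 24, 2019.

April 29, 2019; May 27, 2019; June 24, 2019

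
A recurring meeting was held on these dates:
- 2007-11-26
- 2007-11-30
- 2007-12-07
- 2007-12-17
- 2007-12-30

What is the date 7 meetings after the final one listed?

2008-06-22

Intervals are 4, 7, 10, 13 days — an arithmetic progression with common difference 3.
Next gap: 16 days. 2007-12-30 + 16 days = 2008-01-15.
Next gap: 19 days. 2008-01-15 + 19 days = 2008-02-03.
Next gap: 22 days. 2008-02-03 + 22 days = 2008-02-25.
Next gap: 25 days. 2008-02-25 + 25 days = 2008-03-21.
Next gap: 28 days. 2008-03-21 + 28 days = 2008-04-18.
Next gap: 31 days. 2008-04-18 + 31 days = 2008-05-19.
Next gap: 34 days. 2008-05-19 + 34 days = 2008-06-22.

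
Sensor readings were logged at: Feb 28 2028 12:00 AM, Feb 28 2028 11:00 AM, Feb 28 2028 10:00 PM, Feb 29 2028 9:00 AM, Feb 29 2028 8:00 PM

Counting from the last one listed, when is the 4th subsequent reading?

Spacing: 11, 11, 11, 11 h — constant 11 h.
Feb 29 2028 8:00 PM + 11 h = Mar 1 2028 7:00 AM.
Mar 1 2028 7:00 AM + 11 h = Mar 1 2028 6:00 PM.
Mar 1 2028 6:00 PM + 11 h = Mar 2 2028 5:00 AM.
Mar 2 2028 5:00 AM + 11 h = Mar 2 2028 4:00 PM.

Mar 2 2028 4:00 PM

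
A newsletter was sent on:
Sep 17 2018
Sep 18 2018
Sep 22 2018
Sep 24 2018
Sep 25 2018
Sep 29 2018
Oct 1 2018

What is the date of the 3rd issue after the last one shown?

Oct 8 2018

The gap pattern 1, 4, 2, 1, 4, 2 repeats every 3 events.
These are the Mondays, Tuesdays and Saturdays of each week.
The following Tuesday is Oct 2 2018.
The following Saturday is Oct 6 2018.
The following Monday is Oct 8 2018.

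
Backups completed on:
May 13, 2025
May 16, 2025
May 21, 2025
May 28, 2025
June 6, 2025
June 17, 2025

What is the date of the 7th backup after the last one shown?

Intervals are 3, 5, 7, 9, 11 days — an arithmetic progression with common difference 2.
Next gap: 13 days. June 17, 2025 + 13 days = June 30, 2025.
Next gap: 15 days. June 30, 2025 + 15 days = July 15, 2025.
Next gap: 17 days. July 15, 2025 + 17 days = August 1, 2025.
Next gap: 19 days. August 1, 2025 + 19 days = August 20, 2025.
Next gap: 21 days. August 20, 2025 + 21 days = September 10, 2025.
Next gap: 23 days. September 10, 2025 + 23 days = October 3, 2025.
Next gap: 25 days. October 3, 2025 + 25 days = October 28, 2025.

October 28, 2025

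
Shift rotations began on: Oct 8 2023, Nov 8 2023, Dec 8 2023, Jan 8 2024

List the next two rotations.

Feb 8 2024, Mar 8 2024

Gaps: 31, 30, 31 days — not constant. Every event is on the 8th of the month.
Pattern: the 8th of each month.
February 2024: Feb 8 2024.
Next: March 2024 → Mar 8 2024.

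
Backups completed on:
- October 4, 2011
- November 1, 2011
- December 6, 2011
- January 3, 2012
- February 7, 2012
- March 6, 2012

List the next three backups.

April 3, 2012; May 1, 2012; June 5, 2012

These are Tuesdays at 28- or 35-day spacing (28, 35, 28, 35, 28).
The pattern: 1st Tuesday of the month.
April 2012 — 1st Tuesday is April 3, 2012.
1st Tuesday of May 2012: May 1, 2012.
1st Tuesday of June 2012: June 5, 2012.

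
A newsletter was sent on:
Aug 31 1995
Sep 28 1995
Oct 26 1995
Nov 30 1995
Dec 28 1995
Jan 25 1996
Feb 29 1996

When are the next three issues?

All Thursdays; the gaps (28, 28, 35, 28, 28, 35) vary with month length.
This is the last Thursday of each month.
March 1996 ends with Thursday Mar 28 1996.
April 1996 ends with Thursday Apr 25 1996.
Last Thursday of May 1996: May 30 1996.

Mar 28 1996, Apr 25 1996, May 30 1996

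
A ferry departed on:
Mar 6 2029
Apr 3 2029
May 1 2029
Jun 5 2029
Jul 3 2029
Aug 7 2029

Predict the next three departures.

All dates are Tuesdays, 28, 28, 35, 28, 35 days apart.
Specifically, the 1st Tuesday of each month.
September 2029 — 1st Tuesday is Sep 4 2029.
1st Tuesday of October 2029: Oct 2 2029.
November 2029 — 1st Tuesday is Nov 6 2029.

Sep 4 2029, Oct 2 2029, Nov 6 2029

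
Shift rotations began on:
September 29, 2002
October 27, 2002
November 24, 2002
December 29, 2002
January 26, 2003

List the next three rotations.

All Sundays; the gaps (28, 28, 35, 28) vary with month length.
This is the last Sunday of each month.
February 2003 ends with Sunday February 23, 2003.
March 2003 ends with Sunday March 30, 2003.
Last Sunday of April 2003: April 27, 2003.

February 23, 2003; March 30, 2003; April 27, 2003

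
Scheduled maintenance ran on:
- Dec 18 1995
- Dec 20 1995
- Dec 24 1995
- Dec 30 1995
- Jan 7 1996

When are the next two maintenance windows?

Jan 17 1996, Jan 29 1996

Gaps: 2, 4, 6, 8 days — each gap is 2 larger than the previous one.
Next gap: 10 days. Jan 7 1996 + 10 days = Jan 17 1996.
Next gap: 12 days. Jan 17 1996 + 12 days = Jan 29 1996.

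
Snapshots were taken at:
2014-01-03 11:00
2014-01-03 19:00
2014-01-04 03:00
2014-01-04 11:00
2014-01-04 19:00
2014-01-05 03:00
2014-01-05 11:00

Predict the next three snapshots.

The interval is a steady 8 hours (8, 8, 8, 8, 8, 8).
2014-01-05 11:00 + 8 h = 2014-01-05 19:00.
2014-01-05 19:00 + 8 h = 2014-01-06 03:00.
2014-01-06 03:00 + 8 h = 2014-01-06 11:00.

2014-01-05 19:00, 2014-01-06 03:00, 2014-01-06 11:00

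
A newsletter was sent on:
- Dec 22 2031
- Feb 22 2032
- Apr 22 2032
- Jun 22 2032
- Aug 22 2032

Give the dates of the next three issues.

Each date is the 22nd; the gaps (62, 60, 61, 61) track the month lengths.
The rule is the 22nd of every 2 months.
October 2032: Oct 22 2032.
Next: December 2032 → Dec 22 2032.
February 2033: Feb 22 2033.

Oct 22 2032, Dec 22 2032, Feb 22 2033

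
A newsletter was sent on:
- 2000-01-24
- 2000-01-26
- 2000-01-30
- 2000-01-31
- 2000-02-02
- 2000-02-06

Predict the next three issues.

The gap pattern 2, 4, 1, 2, 4 repeats every 3 events.
These are the Mondays, Wednesdays and Sundays of each week.
The following Monday is 2000-02-07.
Next Wednesday: 2000-02-09.
Next Sunday: 2000-02-13.

2000-02-07, 2000-02-09, 2000-02-13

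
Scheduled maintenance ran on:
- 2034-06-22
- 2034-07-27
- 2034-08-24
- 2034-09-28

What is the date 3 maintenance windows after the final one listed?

These are Thursdays at 28- or 35-day spacing (35, 28, 35).
The pattern: 4th Thursday of the month.
4th Thursday of October 2034: 2034-10-26.
4th Thursday of November 2034: 2034-11-23.
December 2034 — 4th Thursday is 2034-12-28.

2034-12-28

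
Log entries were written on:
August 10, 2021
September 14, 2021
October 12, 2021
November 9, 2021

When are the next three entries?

December 14, 2021; January 11, 2022; February 8, 2022

Gaps: 35, 28, 28 days — a mix of 28 and 35. Every date is a Tuesday.
Each is the 2nd Tuesday of its month.
December 2021 — 2nd Tuesday is December 14, 2021.
January 2022 — 2nd Tuesday is January 11, 2022.
2nd Tuesday of February 2022: February 8, 2022.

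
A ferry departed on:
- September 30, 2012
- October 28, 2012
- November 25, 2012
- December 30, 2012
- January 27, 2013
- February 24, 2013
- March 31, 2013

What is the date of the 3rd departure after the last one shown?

June 30, 2013

Every date is a Sunday; gaps 28, 28, 35, 28, 28, 35 days.
Each is the last Sunday of its month (at least one falls on the 29th or later, ruling out '4th Sunday').
Last Sunday of April 2013: April 28, 2013.
May 2013 ends with Sunday May 26, 2013.
Last Sunday of June 2013: June 30, 2013.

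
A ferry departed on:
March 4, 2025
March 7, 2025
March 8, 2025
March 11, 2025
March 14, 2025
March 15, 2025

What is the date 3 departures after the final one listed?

March 22, 2025

Gaps: 3, 1, 3, 3, 1 days — not constant, but cyclic with period 3.
The events fall on every Tuesday, Friday and Saturday.
Next Tuesday: March 18, 2025.
Next Friday: March 21, 2025.
Next Saturday: March 22, 2025.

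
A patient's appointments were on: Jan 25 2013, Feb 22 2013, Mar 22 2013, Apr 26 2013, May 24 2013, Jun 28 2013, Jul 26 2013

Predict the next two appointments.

Gaps: 28, 28, 35, 28, 35, 28 days — a mix of 28 and 35. Every date is a Friday.
Each is the 4th Friday of its month.
August 2013 — 4th Friday is Aug 23 2013.
4th Friday of September 2013: Sep 27 2013.

Aug 23 2013, Sep 27 2013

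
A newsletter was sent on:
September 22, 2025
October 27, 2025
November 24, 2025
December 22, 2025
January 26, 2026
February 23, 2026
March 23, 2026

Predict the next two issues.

These are Mondays at 28- or 35-day spacing (35, 28, 28, 35, 28, 28).
The pattern: 4th Monday of the month.
April 2026 — 4th Monday is April 27, 2026.
May 2026 — 4th Monday is May 25, 2026.

April 27, 2026; May 25, 2026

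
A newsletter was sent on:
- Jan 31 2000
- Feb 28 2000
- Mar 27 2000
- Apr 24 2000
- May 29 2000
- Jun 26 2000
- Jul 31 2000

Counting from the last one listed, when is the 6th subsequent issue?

Every date is a Monday; gaps 28, 28, 28, 35, 28, 35 days.
Each is the last Monday of its month (at least one falls on the 29th or later, ruling out '4th Monday').
August 2000 ends with Monday Aug 28 2000.
September 2000 ends with Monday Sep 25 2000.
Last Monday of October 2000: Oct 30 2000.
November 2000 ends with Monday Nov 27 2000.
Last Monday of December 2000: Dec 25 2000.
Last Monday of January 2001: Jan 29 2001.

Jan 29 2001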